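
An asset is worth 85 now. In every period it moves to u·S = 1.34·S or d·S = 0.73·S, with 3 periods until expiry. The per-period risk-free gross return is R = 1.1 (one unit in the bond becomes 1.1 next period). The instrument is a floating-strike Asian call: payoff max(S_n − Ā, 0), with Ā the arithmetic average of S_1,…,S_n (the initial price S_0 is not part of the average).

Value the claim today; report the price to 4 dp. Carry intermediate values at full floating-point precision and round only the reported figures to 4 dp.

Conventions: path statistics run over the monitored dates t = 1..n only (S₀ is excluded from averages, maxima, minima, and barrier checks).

price = 12.0443

With p* = (R−d)/(u−d) = 0.6066, sum probability × payoff across the paths and divide by R^3.
Enumerate all 2^3 = 8 price paths (U = up ×1.34, D = down ×0.73); each path with k up-moves has probability p*^k·(1−p*)^(3−k).
DDD: Ā=46.8043, payoff=0.0000, prob=0.060904
UDD: Ā=85.9148, payoff=0.0000, prob=0.093893
DUD: Ā=68.6314, payoff=0.0000, prob=0.093893
UUD: Ā=125.9810, payoff=0.0000, prob=0.144752
DDU: Ā=56.0146, payoff=4.6827, prob=0.093893
UDU: Ā=102.8213, payoff=8.5957, prob=0.144752
DUU: Ā=85.5380, payoff=25.8790, prob=0.144752
UUU: Ā=157.0149, payoff=47.5039, prob=0.223160
Price = Σ prob·payoff / R^3 = 16.030907 / 1.331000 = 12.0443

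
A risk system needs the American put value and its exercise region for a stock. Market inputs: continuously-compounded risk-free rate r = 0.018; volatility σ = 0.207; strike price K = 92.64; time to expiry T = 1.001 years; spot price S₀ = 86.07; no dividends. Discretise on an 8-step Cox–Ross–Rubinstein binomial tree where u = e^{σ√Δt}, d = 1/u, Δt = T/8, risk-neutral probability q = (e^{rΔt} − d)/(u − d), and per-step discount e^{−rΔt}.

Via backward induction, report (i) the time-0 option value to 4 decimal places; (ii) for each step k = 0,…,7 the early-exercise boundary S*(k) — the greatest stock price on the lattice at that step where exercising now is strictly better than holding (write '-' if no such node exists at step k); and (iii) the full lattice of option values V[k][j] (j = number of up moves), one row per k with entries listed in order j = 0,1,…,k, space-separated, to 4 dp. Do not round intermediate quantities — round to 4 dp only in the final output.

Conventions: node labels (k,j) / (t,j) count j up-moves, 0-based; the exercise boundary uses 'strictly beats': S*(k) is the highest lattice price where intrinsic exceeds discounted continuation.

Δt=0.12512, u=1.07597, d=0.92939, q=0.49709, disc=e^(-rΔt)=0.99775
k=8 terminal: V=max(K-S,0) → 44.7271 37.1708 28.4227 18.2950 6.5700 0.0000 0.0000 0.0000 0.0000
k=7: j=0 S=51.5528 intr=41.0872 cont=40.8788 V=41.0872[EX]; j=1 S=59.6832 intr=32.9568 cont=32.7484 V=32.9568[EX]; j=2 S=69.0958 intr=23.5442 cont=23.3357 V=23.5442[EX]; j=3 S=79.9930 intr=12.6470 cont=12.4386 V=12.6470[EX]; j=4 S=92.6087 intr=0.0313 cont=3.2967 V=3.2967[hold]; j=5 S=107.2141 intr=0.0000 cont=0.0000 V=0.0000[hold]; j=6 S=124.1228 intr=0.0000 cont=0.0000 V=0.0000[hold]; j=7 S=143.6983 intr=0.0000 cont=0.0000 V=0.0000[hold]  S*(7)=79.9930
k=6: j=0 S=55.4692 intr=37.1708 cont=36.9624 V=37.1708[EX]; j=1 S=64.2173 intr=28.4227 cont=28.2143 V=28.4227[EX]; j=2 S=74.3450 intr=18.2950 cont=18.0866 V=18.2950[EX]; j=3 S=86.0700 intr=6.5700 cont=7.9811 V=7.9811[hold]; j=4 S=99.6441 intr=0.0000 cont=1.6542 V=1.6542[hold]; j=5 S=115.3591 intr=0.0000 cont=0.0000 V=0.0000[hold]; j=6 S=133.5524 intr=0.0000 cont=0.0000 V=0.0000[hold]  S*(6)=74.3450
k=5: j=0 S=59.6832 intr=32.9568 cont=32.7484 V=32.9568[EX]; j=1 S=69.0958 intr=23.5442 cont=23.3357 V=23.5442[EX]; j=2 S=79.9930 intr=12.6470 cont=13.1385 V=13.1385[hold]; j=3 S=92.6087 intr=0.0313 cont=4.8252 V=4.8252[hold]; j=4 S=107.2141 intr=0.0000 cont=0.8301 V=0.8301[hold]; j=5 S=124.1228 intr=0.0000 cont=0.0000 V=0.0000[hold]  S*(5)=69.0958
k=4: j=0 S=64.2173 intr=28.4227 cont=28.2143 V=28.4227[EX]; j=1 S=74.3450 intr=18.2950 cont=18.3303 V=18.3303[hold]; j=2 S=86.0700 intr=6.5700 cont=8.9858 V=8.9858[hold]; j=3 S=99.6441 intr=0.0000 cont=2.8329 V=2.8329[hold]; j=4 S=115.3591 intr=0.0000 cont=0.4165 V=0.4165[hold]  S*(4)=64.2173
k=3: j=0 S=69.0958 intr=23.5442 cont=23.3533 V=23.5442[EX]; j=1 S=79.9930 intr=12.6470 cont=13.6545 V=13.6545[hold]; j=2 S=92.6087 intr=0.0313 cont=5.9140 V=5.9140[hold]; j=3 S=107.2141 intr=0.0000 cont=1.6281 V=1.6281[hold]  S*(3)=69.0958
k=2: j=0 S=74.3450 intr=18.2950 cont=18.5863 V=18.5863[hold]; j=1 S=86.0700 intr=6.5700 cont=9.7847 V=9.7847[hold]; j=2 S=99.6441 intr=0.0000 cont=3.7750 V=3.7750[hold]  S*(2)=-
k=1: j=0 S=79.9930 intr=12.6470 cont=14.1792 V=14.1792[hold]; j=1 S=92.6087 intr=0.0313 cont=6.7821 V=6.7821[hold]  S*(1)=-
k=0: j=0 S=86.0700 intr=6.5700 cont=10.4786 V=10.4786[hold]  S*(0)=-

price = 10.4786
boundary = - - - 69.0958 64.2173 69.0958 74.3450 79.9930
tree:
10.4786
14.1792 6.7821
18.5863 9.7847 3.7750
23.5442 13.6545 5.9140 1.6281
28.4227 18.3303 8.9858 2.8329 0.4165
32.9568 23.5442 13.1385 4.8252 0.8301 0.0000
37.1708 28.4227 18.2950 7.9811 1.6542 0.0000 0.0000
41.0872 32.9568 23.5442 12.6470 3.2967 0.0000 0.0000 0.0000
44.7271 37.1708 28.4227 18.2950 6.5700 0.0000 0.0000 0.0000 0.0000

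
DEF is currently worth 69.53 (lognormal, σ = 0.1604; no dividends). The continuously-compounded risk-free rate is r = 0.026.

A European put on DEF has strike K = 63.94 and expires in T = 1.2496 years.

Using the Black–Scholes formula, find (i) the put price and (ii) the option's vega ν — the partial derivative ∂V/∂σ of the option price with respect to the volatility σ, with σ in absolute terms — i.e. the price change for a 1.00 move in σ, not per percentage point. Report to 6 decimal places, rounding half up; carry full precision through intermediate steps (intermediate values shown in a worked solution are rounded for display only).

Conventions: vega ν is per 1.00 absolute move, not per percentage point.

price = 1.827688
ν = 23.610651

σ√T = 0.1604·√1.2496 = 0.179304
d₁ = (ln(S/K) + (r+σ²/2)T) / (σ√T) = (ln(69.53/63.94) + (0.026+0.1604²/2)·1.2496) / 0.179304 = (0.083813 + 0.048565) / 0.179304 = 0.738287
d₂ = d₁ − σ√T = 0.738287 − 0.179304 = 0.558983
e^{−rT} = 0.968033
N(−d₁) = 0.230170,  N(−d₂) = 0.288087
Put price V = K·e^{−rT}·N(−d₂) − S·N(−d₁) = 17.831417 − 16.003729 = 1.827688
φ(d₁) = (1/√(2π))·e^{−d₁²/2} = 0.303774
ν = S·φ(d₁)·√T = 23.610651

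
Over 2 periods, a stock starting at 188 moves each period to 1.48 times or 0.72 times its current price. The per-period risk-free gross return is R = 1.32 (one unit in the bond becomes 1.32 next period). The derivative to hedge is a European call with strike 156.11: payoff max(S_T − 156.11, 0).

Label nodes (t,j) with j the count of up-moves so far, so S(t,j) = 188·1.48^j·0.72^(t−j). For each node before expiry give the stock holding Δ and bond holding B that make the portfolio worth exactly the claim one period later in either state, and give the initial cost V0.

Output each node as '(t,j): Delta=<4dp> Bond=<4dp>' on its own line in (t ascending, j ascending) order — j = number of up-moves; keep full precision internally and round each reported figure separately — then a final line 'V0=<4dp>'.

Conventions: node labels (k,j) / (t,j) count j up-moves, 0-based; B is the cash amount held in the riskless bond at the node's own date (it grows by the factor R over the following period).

(0,0): Delta=0.9345 Bond=-75.7948
(1,0): Delta=0.4299 Bond=-31.7389
(1,1): Delta=1.0000 Bond=-118.2652
V0=99.8971

Under the risk-neutral measure, an up-move has probability p* = (R−d)/(u−d) = 0.7895 and values discount at R = 1.32.
Terminal payoffs: V(2,0)=0.0000, V(2,1)=44.2228, V(2,2)=255.6852
(1,0): S=135.3600. Δ = (V_up−V_dn)/(S_up−S_dn) = (44.2228−0.0000)/(200.3328−97.4592) = 0.4299. V = [p*·44.2228 + (1−p*)·0.0000]/1.32 = 26.4490. B = V − Δ·S = -31.7389.
(1,1): S=278.2400. Δ = (V_up−V_dn)/(S_up−S_dn) = (255.6852−44.2228)/(411.7952−200.3328) = 1.0000. V = [p*·255.6852 + (1−p*)·44.2228]/1.32 = 159.9748. B = V − Δ·S = -118.2652.
(0,0): S=188.0000. Δ = (V_up−V_dn)/(S_up−S_dn) = (159.9748−26.4490)/(278.2400−135.3600) = 0.9345. V = [p*·159.9748 + (1−p*)·26.4490]/1.32 = 99.8971. B = V − Δ·S = -75.7948.
As a check, the time-0 holding Δ(0,0)·S0 + B(0,0) comes to 99.8971 — exactly V0.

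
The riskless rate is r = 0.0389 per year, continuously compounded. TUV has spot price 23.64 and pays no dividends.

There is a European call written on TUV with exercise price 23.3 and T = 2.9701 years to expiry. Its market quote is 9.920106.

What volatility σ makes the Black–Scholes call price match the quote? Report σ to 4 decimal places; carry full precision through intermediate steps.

sigma = 0.5737

At σ = 0.5737 the Black–Scholes value reproduces the quote:
σ√T = 0.5737·√2.9701 = 0.988713
d₁ = (ln(S/K) + (r+σ²/2)T) / (σ√T) = (ln(23.64/23.3) + (0.0389+0.5737²/2)·2.9701) / 0.988713 = (0.014487 + 0.604314) / 0.988713 = 0.625865
d₂ = d₁ − σ√T = 0.625865 − 0.988713 = -0.362849
e^{−rT} = 0.890888
N(d₁) = 0.734298,  N(d₂) = 0.358359
V = S·N(d₁) − K·e^{−rT}·N(d₂) = 17.358808 − 7.438702 = 9.920106 (the quoted price), and the Black–Scholes price is strictly increasing in σ, so σ is unique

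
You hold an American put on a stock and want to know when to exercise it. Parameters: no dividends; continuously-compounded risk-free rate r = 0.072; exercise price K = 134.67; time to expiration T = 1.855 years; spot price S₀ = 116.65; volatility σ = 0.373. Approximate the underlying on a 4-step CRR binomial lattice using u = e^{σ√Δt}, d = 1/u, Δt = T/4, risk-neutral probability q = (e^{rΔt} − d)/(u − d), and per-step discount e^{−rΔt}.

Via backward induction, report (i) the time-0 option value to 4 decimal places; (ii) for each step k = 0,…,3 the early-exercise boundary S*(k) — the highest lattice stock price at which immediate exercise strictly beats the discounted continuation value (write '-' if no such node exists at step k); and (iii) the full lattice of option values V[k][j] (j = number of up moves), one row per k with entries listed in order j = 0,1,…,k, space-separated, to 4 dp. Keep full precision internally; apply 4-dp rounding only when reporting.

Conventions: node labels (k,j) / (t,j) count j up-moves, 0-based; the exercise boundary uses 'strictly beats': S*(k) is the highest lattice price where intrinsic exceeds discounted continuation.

params: Δt=0.46375 u=1.28918 d=0.77568 q=0.50296 e^(-rΔt)=0.96716
t_4 payoffs: 92.4397 64.4834 18.0200 0.0000 0.0000
t_3: node(3,0) S=54.4427 payoff=80.2273 vs cont=75.8050 → 80.2273 [stop]  node(3,1) S=90.4835 payoff=44.1865 vs cont=39.7641 → 44.1865 [stop]  node(3,2) S=150.3834 payoff=0.0000 vs cont=8.6626 → 8.6626 [wait]  node(3,3) S=249.9368 payoff=0.0000 vs cont=0.0000 → 0.0000 [wait]  ⇒ S*(3)=90.4835
t_2: node(2,0) S=70.1866 payoff=64.4834 vs cont=60.0610 → 64.4834 [stop]  node(2,1) S=116.6500 payoff=18.0200 vs cont=25.4551 → 25.4551 [wait]  node(2,2) S=193.8720 payoff=0.0000 vs cont=4.1643 → 4.1643 [wait]  ⇒ S*(2)=70.1866
t_1: node(1,0) S=90.4835 payoff=44.1865 vs cont=43.3808 → 44.1865 [stop]  node(1,1) S=150.3834 payoff=0.0000 vs cont=14.2624 → 14.2624 [wait]  ⇒ S*(1)=90.4835
t_0: node(0,0) S=116.6500 payoff=18.0200 vs cont=28.1791 → 28.1791 [wait]  ⇒ S*(0)=-

price = 28.1791
boundary = - 90.4835 70.1866 90.4835
tree:
28.1791
44.1865 14.2624
64.4834 25.4551 4.1643
80.2273 44.1865 8.6626 0.0000
92.4397 64.4834 18.0200 0.0000 0.0000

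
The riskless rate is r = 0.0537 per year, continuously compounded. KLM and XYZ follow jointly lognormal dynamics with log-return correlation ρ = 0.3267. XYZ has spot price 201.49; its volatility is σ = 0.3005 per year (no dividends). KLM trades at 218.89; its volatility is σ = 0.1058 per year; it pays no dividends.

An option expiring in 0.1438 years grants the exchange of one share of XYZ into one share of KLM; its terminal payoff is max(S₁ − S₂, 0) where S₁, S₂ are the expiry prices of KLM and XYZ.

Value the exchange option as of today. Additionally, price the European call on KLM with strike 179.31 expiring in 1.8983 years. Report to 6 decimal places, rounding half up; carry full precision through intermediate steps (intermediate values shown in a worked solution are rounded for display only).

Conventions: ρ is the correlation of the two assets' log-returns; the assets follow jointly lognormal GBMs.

exchange price = 20.270167
price(KLM call K=179.31) = 57.151495

σ_eff = √(σ₁² + σ₂² − 2ρσ₁σ₂) = √(0.1058² + 0.3005² − 2·0.3267·0.1058·0.3005) = 0.284113
d₁ = (ln(S₁/S₂) + (q₂ − q₁ + σ_eff²/2)T) / (σ_eff√T) = (ln(218.89/201.49) + (0.0 − 0.0 + 0.040360)·0.1438) / 0.107739 = 0.822671
d₂ = d₁ − σ_eff√T = 0.822671 − 0.107739 = 0.714932
N(d₁) = 0.794652,  N(d₂) = 0.762675
V = S₁·e^{−q₁T}·N(d₁) − S₂·e^{−q₂T}·N(d₂) = 173.941466 − 153.671299 = 20.270167
[vanilla: KLM call K=179.31]
σ√T = 0.1058·√1.8983 = 0.145770
d₁ = (ln(S/K) + (r+σ²/2)T) / (σ√T) = (ln(218.89/179.31) + (0.0537+0.1058²/2)·1.8983) / 0.145770 = (0.199453 + 0.112563) / 0.145770 = 2.140470
d₂ = d₁ − σ√T = 2.140470 − 0.145770 = 1.994700
e^{−rT} = 0.903085
N(d₁) = 0.983842,  N(d₂) = 0.976962
price = S·N(d₁) − K·e^{−rT}·N(d₂) = 215.353091 − 158.201596 = 57.151495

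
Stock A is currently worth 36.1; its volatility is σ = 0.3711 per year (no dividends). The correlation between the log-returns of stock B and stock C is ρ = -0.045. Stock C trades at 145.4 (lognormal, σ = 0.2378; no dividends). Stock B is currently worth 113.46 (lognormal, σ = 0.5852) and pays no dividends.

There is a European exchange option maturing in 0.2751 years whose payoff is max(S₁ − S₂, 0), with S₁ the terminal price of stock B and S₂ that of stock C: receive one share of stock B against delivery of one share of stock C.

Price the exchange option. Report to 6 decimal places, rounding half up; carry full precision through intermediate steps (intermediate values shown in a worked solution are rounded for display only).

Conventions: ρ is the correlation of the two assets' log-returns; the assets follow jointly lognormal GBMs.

exchange price = 5.748366

σ_eff = √(σ₁² + σ₂² − 2ρσ₁σ₂) = √(0.5852² + 0.2378² − 2·-0.045·0.5852·0.2378) = 0.641508
d₁ = (ln(S₁/S₂) + (q₂ − q₁ + σ_eff²/2)T) / (σ_eff√T) = (ln(113.46/145.4) + (0.0 − 0.0 + 0.205766)·0.2751) / 0.336471 = -0.568941
d₂ = d₁ − σ_eff√T = -0.568941 − 0.336471 = -0.905412
N(d₁) = 0.284698,  N(d₂) = 0.182624
V = S₁·e^{−q₁T}·N(d₁) − S₂·e^{−q₂T}·N(d₂) = 32.301851 − 26.553485 = 5.748366
Key observation: pricing in stock C-units makes this a unit-strike call on the ratio S₁/S₂ — the risk-free rate cancels and cannot affect the value.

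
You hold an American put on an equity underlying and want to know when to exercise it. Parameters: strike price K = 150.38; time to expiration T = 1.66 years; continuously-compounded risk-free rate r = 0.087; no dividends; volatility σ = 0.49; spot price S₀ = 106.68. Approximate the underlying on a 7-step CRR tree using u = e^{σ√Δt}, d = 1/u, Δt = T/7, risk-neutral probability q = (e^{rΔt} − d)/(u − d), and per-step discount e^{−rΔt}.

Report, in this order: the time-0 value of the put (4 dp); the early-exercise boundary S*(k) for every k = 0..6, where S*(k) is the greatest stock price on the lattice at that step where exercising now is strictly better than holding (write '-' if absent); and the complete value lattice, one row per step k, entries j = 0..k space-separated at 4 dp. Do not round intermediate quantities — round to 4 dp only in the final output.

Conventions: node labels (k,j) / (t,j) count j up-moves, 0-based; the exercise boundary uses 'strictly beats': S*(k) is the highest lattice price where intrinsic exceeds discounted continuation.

params: Δt=0.23714 u=1.26949 d=0.78772 q=0.48390 e^(-rΔt)=0.97958
t_7 payoffs: 130.3042 118.0256 98.2374 66.3464 14.9506 0.0000 0.0000 0.0000
t_6: node(6,0) S=25.4861 payoff=124.8939 vs cont=121.8231 → 124.8939 [stop]  node(6,1) S=41.0736 payoff=109.3064 vs cont=106.2356 → 109.3064 [stop]  node(6,2) S=66.1947 payoff=84.1853 vs cont=81.1146 → 84.1853 [stop]  node(6,3) S=106.6800 payoff=43.7000 vs cont=40.6292 → 43.7000 [stop]  node(6,4) S=171.9266 payoff=0.0000 vs cont=7.5585 → 7.5585 [wait]  node(6,5) S=277.0786 payoff=0.0000 vs cont=0.0000 → 0.0000 [wait]  node(6,6) S=446.5426 payoff=0.0000 vs cont=0.0000 → 0.0000 [wait]  ⇒ S*(6)=106.6800
t_5: node(5,0) S=32.3544 payoff=118.0256 vs cont=114.9549 → 118.0256 [stop]  node(5,1) S=52.1426 payoff=98.2374 vs cont=95.1666 → 98.2374 [stop]  node(5,2) S=84.0336 payoff=66.3464 vs cont=63.2756 → 66.3464 [stop]  node(5,3) S=135.4294 payoff=14.9506 vs cont=25.6760 → 25.6760 [wait]  node(5,4) S=218.2594 payoff=0.0000 vs cont=3.8213 → 3.8213 [wait]  node(5,5) S=351.7490 payoff=0.0000 vs cont=0.0000 → 0.0000 [wait]  ⇒ S*(5)=84.0336
t_4: node(4,0) S=41.0736 payoff=109.3064 vs cont=106.2356 → 109.3064 [stop]  node(4,1) S=66.1947 payoff=84.1853 vs cont=81.1146 → 84.1853 [stop]  node(4,2) S=106.6800 payoff=43.7000 vs cont=45.7133 → 45.7133 [wait]  node(4,3) S=171.9266 payoff=0.0000 vs cont=14.7923 → 14.7923 [wait]  node(4,4) S=277.0786 payoff=0.0000 vs cont=1.9319 → 1.9319 [wait]  ⇒ S*(4)=66.1947
t_3: node(3,0) S=52.1426 payoff=98.2374 vs cont=95.1666 → 98.2374 [stop]  node(3,1) S=84.0336 payoff=66.3464 vs cont=64.2299 → 66.3464 [stop]  node(3,2) S=135.4294 payoff=14.9506 vs cont=30.1228 → 30.1228 [wait]  node(3,3) S=218.2594 payoff=0.0000 vs cont=8.3942 → 8.3942 [wait]  ⇒ S*(3)=84.0336
t_2: node(2,0) S=66.1947 payoff=84.1853 vs cont=81.1146 → 84.1853 [stop]  node(2,1) S=106.6800 payoff=43.7000 vs cont=47.8211 → 47.8211 [wait]  node(2,2) S=171.9266 payoff=0.0000 vs cont=19.2080 → 19.2080 [wait]  ⇒ S*(2)=66.1947
t_1: node(1,0) S=84.0336 payoff=66.3464 vs cont=65.2291 → 66.3464 [stop]  node(1,1) S=135.4294 payoff=14.9506 vs cont=33.2816 → 33.2816 [wait]  ⇒ S*(1)=84.0336
t_0: node(0,0) S=106.6800 payoff=43.7000 vs cont=49.3184 → 49.3184 [wait]  ⇒ S*(0)=-

price = 49.3184
boundary = - 84.0336 66.1947 84.0336 66.1947 84.0336 106.6800
tree:
49.3184
66.3464 33.2816
84.1853 47.8211 19.2080
98.2374 66.3464 30.1228 8.3942
109.3064 84.1853 45.7133 14.7923 1.9319
118.0256 98.2374 66.3464 25.6760 3.8213 0.0000
124.8939 109.3064 84.1853 43.7000 7.5585 0.0000 0.0000
130.3042 118.0256 98.2374 66.3464 14.9506 0.0000 0.0000 0.0000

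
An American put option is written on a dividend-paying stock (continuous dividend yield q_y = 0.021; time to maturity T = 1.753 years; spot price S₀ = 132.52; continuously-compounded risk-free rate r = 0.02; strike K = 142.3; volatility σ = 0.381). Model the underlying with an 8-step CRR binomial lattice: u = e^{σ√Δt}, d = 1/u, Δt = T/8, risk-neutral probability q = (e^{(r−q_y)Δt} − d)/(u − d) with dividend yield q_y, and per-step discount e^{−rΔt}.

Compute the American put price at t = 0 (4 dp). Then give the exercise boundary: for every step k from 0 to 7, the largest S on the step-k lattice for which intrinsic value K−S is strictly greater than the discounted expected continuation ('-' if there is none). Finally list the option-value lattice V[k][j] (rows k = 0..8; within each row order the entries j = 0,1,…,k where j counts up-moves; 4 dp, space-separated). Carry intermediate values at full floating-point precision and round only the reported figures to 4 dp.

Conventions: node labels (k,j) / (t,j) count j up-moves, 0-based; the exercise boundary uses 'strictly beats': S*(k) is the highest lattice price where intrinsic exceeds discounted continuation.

price = 32.0080
boundary = - - - - 64.9318 77.6092 92.7618 110.8729
tree:
32.0080
41.8160 20.5653
53.0710 28.7340 10.9762
65.2120 39.0362 16.6674 4.2630
77.3682 51.2762 24.7472 7.1472 0.8483
87.9748 64.6908 35.6979 11.8652 1.5632 0.0000
96.8488 77.3682 49.5382 19.4594 2.8804 0.0000 0.0000
104.2733 87.9748 64.6908 31.4271 5.3076 0.0000 0.0000 0.0000
110.4849 96.8488 77.3682 49.5382 9.7800 0.0000 0.0000 0.0000 0.0000

Δt=0.21912, u=1.19524, d=0.83665, q=0.45492, disc=e^(-rΔt)=0.99563
k=8 terminal: V=max(K-S,0) → 110.4849 96.8488 77.3682 49.5382 9.7800 0.0000 0.0000 0.0000 0.0000
k=7: j=0 S=38.0267 intr=104.2733 cont=103.8256 V=104.2733[EX]; j=1 S=54.3252 intr=87.9748 cont=87.6020 V=87.9748[EX]; j=2 S=77.6092 intr=64.6908 cont=64.4248 V=64.6908[EX]; j=3 S=110.8729 intr=31.4271 cont=31.3139 V=31.4271[EX]; j=4 S=158.3935 intr=0.0000 cont=5.3076 V=5.3076[hold]; j=5 S=226.2817 intr=0.0000 cont=0.0000 V=0.0000[hold]; j=6 S=323.2672 intr=0.0000 cont=0.0000 V=0.0000[hold]; j=7 S=461.8210 intr=0.0000 cont=0.0000 V=0.0000[hold]  S*(7)=110.8729
k=6: j=0 S=45.4512 intr=96.8488 cont=96.4352 V=96.8488[EX]; j=1 S=64.9318 intr=77.3682 cont=77.0441 V=77.3682[EX]; j=2 S=92.7618 intr=49.5382 cont=49.3418 V=49.5382[EX]; j=3 S=132.5200 intr=9.7800 cont=19.4594 V=19.4594[hold]; j=4 S=189.3187 intr=0.0000 cont=2.8804 V=2.8804[hold]; j=5 S=270.4616 intr=0.0000 cont=0.0000 V=0.0000[hold]; j=6 S=386.3827 intr=0.0000 cont=0.0000 V=0.0000[hold]  S*(6)=92.7618
k=5: j=0 S=54.3252 intr=87.9748 cont=87.6020 V=87.9748[EX]; j=1 S=77.6092 intr=64.6908 cont=64.4248 V=64.6908[EX]; j=2 S=110.8729 intr=31.4271 cont=35.6979 V=35.6979[hold]; j=3 S=158.3935 intr=0.0000 cont=11.8652 V=11.8652[hold]; j=4 S=226.2817 intr=0.0000 cont=1.5632 V=1.5632[hold]; j=5 S=323.2672 intr=0.0000 cont=0.0000 V=0.0000[hold]  S*(5)=77.6092
k=4: j=0 S=64.9318 intr=77.3682 cont=77.0441 V=77.3682[EX]; j=1 S=92.7618 intr=49.5382 cont=51.2762 V=51.2762[hold]; j=2 S=132.5200 intr=9.7800 cont=24.7472 V=24.7472[hold]; j=3 S=189.3187 intr=0.0000 cont=7.1472 V=7.1472[hold]; j=4 S=270.4616 intr=0.0000 cont=0.8483 V=0.8483[hold]  S*(4)=64.9318
k=3: j=0 S=77.6092 intr=64.6908 cont=65.2120 V=65.2120[hold]; j=1 S=110.8729 intr=31.4271 cont=39.0362 V=39.0362[hold]; j=2 S=158.3935 intr=0.0000 cont=16.6674 V=16.6674[hold]; j=3 S=226.2817 intr=0.0000 cont=4.2630 V=4.2630[hold]  S*(3)=-
k=2: j=0 S=92.7618 intr=49.5382 cont=53.0710 V=53.0710[hold]; j=1 S=132.5200 intr=9.7800 cont=28.7340 V=28.7340[hold]; j=2 S=189.3187 intr=0.0000 cont=10.9762 V=10.9762[hold]  S*(2)=-
k=1: j=0 S=110.8729 intr=31.4271 cont=41.8160 V=41.8160[hold]; j=1 S=158.3935 intr=0.0000 cont=20.5653 V=20.5653[hold]  S*(1)=-
k=0: j=0 S=132.5200 intr=9.7800 cont=32.0080 V=32.0080[hold]  S*(0)=-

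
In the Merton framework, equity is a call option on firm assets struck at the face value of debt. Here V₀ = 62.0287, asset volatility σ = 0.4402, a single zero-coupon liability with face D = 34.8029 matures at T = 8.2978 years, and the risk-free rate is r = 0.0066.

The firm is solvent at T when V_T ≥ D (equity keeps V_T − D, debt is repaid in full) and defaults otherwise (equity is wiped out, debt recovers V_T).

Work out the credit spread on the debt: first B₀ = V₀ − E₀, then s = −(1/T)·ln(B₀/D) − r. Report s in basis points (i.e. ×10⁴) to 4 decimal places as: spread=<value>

spread=449.9643

Equity is a call on the firm's assets struck at D = 34.8029:
d₁ = [ln(V₀/D) + (r + σ²/2)T] / (σ√T)
   = [ln(62.0287/34.8029) + (0.0066 + 0.5·0.4402²)·8.2978] / (0.4402·√8.2978)
   = [0.577896 + 0.858723] / 1.268036 = 1.132949
d₂ = d₁ − σ√T = 1.132949 − 1.268036 = -0.135087
N(d₁) = 0.871382,  N(d₂) = 0.446271,  e^(−rT) = 0.946707
E₀ = V₀·N(d₁) − D·e^(−rT)·N(d₂)
   = 62.0287·0.871382 − 34.8029·0.946707·0.446271 = 39.346877
B₀ = V₀ − E₀ = 62.0287 − 39.346877 = 22.681823
spread = −(1/T)·ln(B₀/D) − r = −(1/8.2978)·ln(22.681823/34.8029) − 0.0066 = 0.04499643
in basis points: 0.04499643 × 10⁴ = 449.9643 bp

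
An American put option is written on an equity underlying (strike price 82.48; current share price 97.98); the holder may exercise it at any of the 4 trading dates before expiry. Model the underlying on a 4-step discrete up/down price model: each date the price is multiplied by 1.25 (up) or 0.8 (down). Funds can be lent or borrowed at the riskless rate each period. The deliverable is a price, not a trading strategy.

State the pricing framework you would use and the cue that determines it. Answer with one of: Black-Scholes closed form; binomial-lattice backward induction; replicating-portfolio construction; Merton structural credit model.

framework: binomial-lattice backward induction

Key observation: with exercise allowed before expiry on a discrete up/down model (4 steps from spot 97.98), the strike-82.48 put's value must be rolled back through the tree testing early exercise at each node.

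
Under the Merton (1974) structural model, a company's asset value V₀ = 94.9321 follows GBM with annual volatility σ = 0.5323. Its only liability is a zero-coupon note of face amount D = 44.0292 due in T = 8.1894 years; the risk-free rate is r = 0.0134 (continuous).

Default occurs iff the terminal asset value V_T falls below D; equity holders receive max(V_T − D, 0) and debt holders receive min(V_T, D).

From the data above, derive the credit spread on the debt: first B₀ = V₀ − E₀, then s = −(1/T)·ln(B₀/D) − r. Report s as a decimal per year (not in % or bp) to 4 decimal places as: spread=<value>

spread=0.0537

Apply the equity-as-call identities (strike 44.0292, horizon 8.1894 years):
d₁ = [ln(V₀/D) + (r + σ²/2)T] / (σ√T)
   = [ln(94.9321/44.0292) + (0.0134 + 0.5·0.5323²)·8.1894] / (0.5323·√8.1894)
   = [0.768309 + 1.269944] / 1.523290 = 1.338060
d₂ = d₁ − σ√T = 1.338060 − 1.523290 = -0.185230
N(d₁) = 0.909562,  N(d₂) = 0.426524,  e^(−rT) = 0.896069
E₀ = V₀·N(d₁) − D·e^(−rT)·N(d₂)
   = 94.9321·0.909562 − 44.0292·0.896069·0.426524 = 69.518836
B₀ = V₀ − E₀ = 94.9321 − 69.518836 = 25.413264
spread = −(1/T)·ln(B₀/D) − r = −(1/8.1894)·ln(25.413264/44.0292) − 0.0134 = 0.05370892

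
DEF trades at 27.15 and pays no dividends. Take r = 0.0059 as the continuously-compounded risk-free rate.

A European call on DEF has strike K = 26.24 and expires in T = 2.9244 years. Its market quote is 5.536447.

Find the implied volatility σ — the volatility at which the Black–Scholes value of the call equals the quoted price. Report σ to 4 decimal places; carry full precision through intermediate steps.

sigma = 0.2697

At σ = 0.2697 the Black–Scholes value reproduces the quote:
σ√T = 0.2697·√2.9244 = 0.461211
d₁ = (ln(S/K) + (r+σ²/2)T) / (σ√T) = (ln(27.15/26.24) + (0.0059+0.2697²/2)·2.9244) / 0.461211 = (0.034092 + 0.123612) / 0.461211 = 0.341934
d₂ = d₁ − σ√T = 0.341934 − 0.461211 = -0.119276
e^{−rT} = 0.982894
N(d₁) = 0.633800,  N(d₂) = 0.452528
V = S·N(d₁) − K·e^{−rT}·N(d₂) = 17.207664 − 11.671217 = 5.536447 (matching the quote); vega is positive throughout, so no other σ reproduces this price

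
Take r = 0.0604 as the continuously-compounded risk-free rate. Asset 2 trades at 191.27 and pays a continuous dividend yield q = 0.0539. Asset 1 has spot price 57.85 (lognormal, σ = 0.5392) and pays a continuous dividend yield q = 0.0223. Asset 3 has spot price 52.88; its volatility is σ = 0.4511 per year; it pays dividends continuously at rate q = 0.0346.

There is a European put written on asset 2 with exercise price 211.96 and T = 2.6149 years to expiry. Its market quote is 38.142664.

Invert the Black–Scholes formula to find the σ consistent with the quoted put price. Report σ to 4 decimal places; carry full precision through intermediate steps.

At σ = 0.2714 the Black–Scholes value reproduces the quote:
σ√T = 0.2714·√2.6149 = 0.438872
d₁ = (ln(S/K) + (r−q+σ²/2)T) / (σ√T) = (ln(191.27/211.96) + (0.0604−0.0539+0.2714²/2)·2.6149) / 0.438872 = (-0.102712 + 0.113301) / 0.438872 = 0.024129
d₂ = d₁ − σ√T = 0.024129 − 0.438872 = -0.414743
e^{−rT} = 0.853901
e^{−qT} = 0.868539
N(−d₁) = 0.490375,  N(−d₂) = 0.660835
V = K·e^{−rT}·N(−d₂) − S·e^{−qT}·N(−d₁) = 119.606401 − 81.463737 = 38.142664 (equal to the quote); since ∂V/∂σ > 0 for all σ, the implied volatility is unique

sigma = 0.2714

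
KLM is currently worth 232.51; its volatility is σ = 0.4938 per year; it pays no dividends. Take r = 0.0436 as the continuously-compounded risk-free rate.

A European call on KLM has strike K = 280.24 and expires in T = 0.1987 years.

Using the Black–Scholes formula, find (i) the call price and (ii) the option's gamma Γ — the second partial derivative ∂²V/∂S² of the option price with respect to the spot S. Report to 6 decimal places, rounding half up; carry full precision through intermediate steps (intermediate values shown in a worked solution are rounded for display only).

σ√T = 0.4938·√0.1987 = 0.220115
d₁ = (ln(S/K) + (r+σ²/2)T) / (σ√T) = (ln(232.51/280.24) + (0.0436+0.4938²/2)·0.1987) / 0.220115 = (-0.186713 + 0.032889) / 0.220115 = -0.698836
d₂ = d₁ − σ√T = -0.698836 − 0.220115 = -0.918951
e^{−rT} = 0.991374
N(d₁) = 0.242327,  N(d₂) = 0.179060
Call price V = S·N(d₁) − K·e^{−rT}·N(d₂) = 56.343494 − 49.747064 = 6.596430
φ(d₁) = (1/√(2π))·e^{−d₁²/2} = 0.312508
Γ = φ(d₁) / (S·σ·√T) = 0.006106

price = 6.596430
Γ = 0.006106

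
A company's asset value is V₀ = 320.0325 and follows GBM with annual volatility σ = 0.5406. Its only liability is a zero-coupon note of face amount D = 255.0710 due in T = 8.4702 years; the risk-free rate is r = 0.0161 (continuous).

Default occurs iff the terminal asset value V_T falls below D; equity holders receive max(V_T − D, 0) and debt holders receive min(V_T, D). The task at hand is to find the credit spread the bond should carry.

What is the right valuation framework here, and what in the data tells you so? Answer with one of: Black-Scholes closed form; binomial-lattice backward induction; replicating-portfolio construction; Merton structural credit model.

framework: Merton structural credit model

Key observation: the question is about default risk generated by asset-value dynamics against a debt face of 255.0710 — the structural framework prices exactly that.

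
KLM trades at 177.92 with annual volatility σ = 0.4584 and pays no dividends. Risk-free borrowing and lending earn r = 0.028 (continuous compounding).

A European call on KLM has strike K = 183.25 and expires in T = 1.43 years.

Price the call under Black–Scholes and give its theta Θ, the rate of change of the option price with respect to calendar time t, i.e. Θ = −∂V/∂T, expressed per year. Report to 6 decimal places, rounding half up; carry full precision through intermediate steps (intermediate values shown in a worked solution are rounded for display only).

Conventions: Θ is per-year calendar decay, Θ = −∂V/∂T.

σ√T = 0.4584·√1.43 = 0.548167
d₁ = (ln(S/K) + (r+σ²/2)T) / (σ√T) = (ln(177.92/183.25) + (0.028+0.4584²/2)·1.43) / 0.548167 = (-0.029517 + 0.190283) / 0.548167 = 0.293279
d₂ = d₁ − σ√T = 0.293279 − 0.548167 = -0.254887
e^{−rT} = 0.960751
N(d₁) = 0.615346,  N(d₂) = 0.399405
Call price V = S·N(d₁) − K·e^{−rT}·N(d₂) = 109.482311 − 70.318313 = 39.163998
φ(d₁) = (1/√(2π))·e^{−d₁²/2} = 0.382149
Θ = −S·φ(d₁)·σ/(2√T) − r·K·e^{−rT}·N(d₂) = −13.031787 − 1.968913 = -15.000700

price = 39.163998
Θ = -15.000700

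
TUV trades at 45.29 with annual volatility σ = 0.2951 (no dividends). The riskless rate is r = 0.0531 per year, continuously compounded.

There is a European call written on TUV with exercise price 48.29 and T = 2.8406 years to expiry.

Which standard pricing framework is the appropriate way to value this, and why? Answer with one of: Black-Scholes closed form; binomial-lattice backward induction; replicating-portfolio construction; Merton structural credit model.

framework: Black-Scholes closed form

Key observation: a European claim on TUV (strike 48.29) — a lognormal (GBM) underlying with constant rate and volatility — has an exact closed-form value; no lattice or capital structure is involved.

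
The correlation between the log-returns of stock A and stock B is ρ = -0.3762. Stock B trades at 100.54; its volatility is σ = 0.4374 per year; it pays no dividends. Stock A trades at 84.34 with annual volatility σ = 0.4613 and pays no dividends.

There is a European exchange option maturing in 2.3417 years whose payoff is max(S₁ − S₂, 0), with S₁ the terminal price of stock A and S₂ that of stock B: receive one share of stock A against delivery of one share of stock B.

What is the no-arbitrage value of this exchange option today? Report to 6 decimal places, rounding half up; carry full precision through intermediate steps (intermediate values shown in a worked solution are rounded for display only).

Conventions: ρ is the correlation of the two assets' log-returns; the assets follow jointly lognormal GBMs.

σ_eff = √(σ₁² + σ₂² − 2ρσ₁σ₂) = √(0.4613² + 0.4374² − 2·-0.3762·0.4613·0.4374) = 0.745607
d₁ = (ln(S₁/S₂) + (q₂ − q₁ + σ_eff²/2)T) / (σ_eff√T) = (ln(84.34/100.54) + (0.0 − 0.0 + 0.277965)·2.3417) / 1.140974 = 0.416496
d₂ = d₁ − σ_eff√T = 0.416496 − 1.140974 = -0.724478
N(d₁) = 0.661477,  N(d₂) = 0.234386
V = S₁·e^{−q₁T}·N(d₁) − S₂·e^{−q₂T}·N(d₂) = 55.788933 − 23.565194 = 32.223739
Key observation: pricing in stock B-units makes this a unit-strike call on the ratio S₁/S₂ — the risk-free rate cancels and cannot affect the value.

exchange price = 32.223739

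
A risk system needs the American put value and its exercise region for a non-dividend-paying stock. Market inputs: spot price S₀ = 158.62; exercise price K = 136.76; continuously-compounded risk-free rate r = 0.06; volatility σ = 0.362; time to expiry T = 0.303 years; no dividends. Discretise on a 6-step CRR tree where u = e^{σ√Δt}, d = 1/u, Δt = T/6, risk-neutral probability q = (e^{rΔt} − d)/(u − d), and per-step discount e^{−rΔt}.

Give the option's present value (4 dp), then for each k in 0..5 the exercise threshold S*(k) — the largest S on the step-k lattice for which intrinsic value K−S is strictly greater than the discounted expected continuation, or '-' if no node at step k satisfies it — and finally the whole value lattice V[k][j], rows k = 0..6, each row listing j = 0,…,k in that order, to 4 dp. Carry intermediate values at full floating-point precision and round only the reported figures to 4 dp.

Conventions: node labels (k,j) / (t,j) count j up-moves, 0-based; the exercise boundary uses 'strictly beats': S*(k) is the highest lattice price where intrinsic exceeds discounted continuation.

price = 3.2451
boundary = - - - - 114.5617 124.2708
tree:
3.2451
5.4696 1.0251
9.0205 1.9278 0.1225
14.4481 3.6110 0.2449 0.0000
22.1983 6.7332 0.4897 0.0000 0.0000
31.1488 12.4892 0.9790 0.0000 0.0000 0.0000
39.4000 22.1983 1.9572 0.0000 0.0000 0.0000 0.0000

params: Δt=0.05050 u=1.08475 d=0.92187 q=0.49830 e^(-rΔt)=0.99697
t_6 payoffs: 39.4000 22.1983 1.9572 0.0000 0.0000 0.0000 0.0000
t_5: node(5,0) S=105.6112 payoff=31.1488 vs cont=30.7350 → 31.1488 [stop]  node(5,1) S=124.2708 payoff=12.4892 vs cont=12.0754 → 12.4892 [stop]  node(5,2) S=146.2273 payoff=0.0000 vs cont=0.9790 → 0.9790 [wait]  node(5,3) S=172.0630 payoff=0.0000 vs cont=0.0000 → 0.0000 [wait]  node(5,4) S=202.4635 payoff=0.0000 vs cont=0.0000 → 0.0000 [wait]  node(5,5) S=238.2352 payoff=0.0000 vs cont=0.0000 → 0.0000 [wait]  ⇒ S*(5)=124.2708
t_4: node(4,0) S=114.5617 payoff=22.1983 vs cont=21.7845 → 22.1983 [stop]  node(4,1) S=134.8028 payoff=1.9572 vs cont=6.7332 → 6.7332 [wait]  node(4,2) S=158.6200 payoff=0.0000 vs cont=0.4897 → 0.4897 [wait]  node(4,3) S=186.6453 payoff=0.0000 vs cont=0.0000 → 0.0000 [wait]  node(4,4) S=219.6222 payoff=0.0000 vs cont=0.0000 → 0.0000 [wait]  ⇒ S*(4)=114.5617
t_3: node(3,0) S=124.2708 payoff=12.4892 vs cont=14.4481 → 14.4481 [wait]  node(3,1) S=146.2273 payoff=0.0000 vs cont=3.6110 → 3.6110 [wait]  node(3,2) S=172.0630 payoff=0.0000 vs cont=0.2449 → 0.2449 [wait]  node(3,3) S=202.4635 payoff=0.0000 vs cont=0.0000 → 0.0000 [wait]  ⇒ S*(3)=-
t_2: node(2,0) S=134.8028 payoff=1.9572 vs cont=9.0205 → 9.0205 [wait]  node(2,1) S=158.6200 payoff=0.0000 vs cont=1.9278 → 1.9278 [wait]  node(2,2) S=186.6453 payoff=0.0000 vs cont=0.1225 → 0.1225 [wait]  ⇒ S*(2)=-
t_1: node(1,0) S=146.2273 payoff=0.0000 vs cont=5.4696 → 5.4696 [wait]  node(1,1) S=172.0630 payoff=0.0000 vs cont=1.0251 → 1.0251 [wait]  ⇒ S*(1)=-
t_0: node(0,0) S=158.6200 payoff=0.0000 vs cont=3.2451 → 3.2451 [wait]  ⇒ S*(0)=-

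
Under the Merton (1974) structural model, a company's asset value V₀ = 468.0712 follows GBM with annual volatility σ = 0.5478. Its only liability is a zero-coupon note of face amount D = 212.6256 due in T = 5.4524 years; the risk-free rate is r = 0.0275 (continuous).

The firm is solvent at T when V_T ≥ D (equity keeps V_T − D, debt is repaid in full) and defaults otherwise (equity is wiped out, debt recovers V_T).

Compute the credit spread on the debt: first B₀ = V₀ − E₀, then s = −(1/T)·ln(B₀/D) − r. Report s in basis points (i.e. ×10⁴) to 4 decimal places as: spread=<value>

With assets at 468.0712 and a single debt payment of 212.6256 at 5.4524 years:
d₁ = [ln(V₀/D) + (r + σ²/2)T] / (σ√T)
   = [ln(468.0712/212.6256) + (0.0275 + 0.5·0.5478²)·5.4524] / (0.5478·√5.4524)
   = [0.789088 + 0.968032] / 1.279134 = 1.373680
d₂ = d₁ − σ√T = 1.373680 − 1.279134 = 0.094546
N(d₁) = 0.915229,  N(d₂) = 0.537662,  e^(−rT) = 0.860759
E₀ = V₀·N(d₁) − D·e^(−rT)·N(d₂)
   = 468.0712·0.915229 − 212.6256·0.860759·0.537662 = 329.989925
B₀ = V₀ − E₀ = 468.0712 − 329.989925 = 138.081275
spread = −(1/T)·ln(B₀/D) − r = −(1/5.4524)·ln(138.081275/212.6256) − 0.0275 = 0.05167438
in basis points: 0.05167438 × 10⁴ = 516.7438 bp

spread=516.7438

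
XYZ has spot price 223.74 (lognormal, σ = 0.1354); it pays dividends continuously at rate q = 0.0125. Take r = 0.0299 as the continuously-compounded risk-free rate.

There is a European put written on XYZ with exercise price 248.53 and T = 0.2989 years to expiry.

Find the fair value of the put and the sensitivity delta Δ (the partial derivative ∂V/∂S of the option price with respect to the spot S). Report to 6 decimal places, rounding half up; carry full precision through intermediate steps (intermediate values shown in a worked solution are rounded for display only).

price = 24.123371
Δ = -0.901902

σ√T = 0.1354·√0.2989 = 0.074026
d₁ = (ln(S/K) + (r−q+σ²/2)T) / (σ√T) = (ln(223.74/248.53) + (0.0299−0.0125+0.1354²/2)·0.2989) / 0.074026 = (-0.105079 + 0.007941) / 0.074026 = -1.312225
d₂ = d₁ − σ√T = -1.312225 − 0.074026 = -1.386250
e^{−rT} = 0.991103
e^{−qT} = 0.996271
N(−d₁) = 0.905278,  N(−d₂) = 0.917165
Put price V = K·e^{−rT}·N(−d₂) − S·e^{−qT}·N(−d₁) = 225.914879 − 201.791508 = 24.123371
Δ = −e^{−qT}·N(−d₁) = -0.901902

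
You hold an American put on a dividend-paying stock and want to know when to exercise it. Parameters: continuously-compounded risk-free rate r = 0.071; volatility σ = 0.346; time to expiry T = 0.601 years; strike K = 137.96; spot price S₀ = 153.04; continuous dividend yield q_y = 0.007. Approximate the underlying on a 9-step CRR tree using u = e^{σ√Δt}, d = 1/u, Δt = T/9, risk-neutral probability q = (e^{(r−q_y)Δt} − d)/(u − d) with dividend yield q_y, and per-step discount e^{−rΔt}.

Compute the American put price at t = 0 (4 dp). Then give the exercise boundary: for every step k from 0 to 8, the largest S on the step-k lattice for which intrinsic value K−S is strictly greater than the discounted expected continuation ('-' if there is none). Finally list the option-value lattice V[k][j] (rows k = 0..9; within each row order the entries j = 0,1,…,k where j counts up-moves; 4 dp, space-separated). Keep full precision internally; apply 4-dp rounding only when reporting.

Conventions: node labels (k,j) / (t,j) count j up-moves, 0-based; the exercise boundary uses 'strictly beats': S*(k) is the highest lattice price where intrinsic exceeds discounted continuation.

price = 7.2409
boundary = - - - - 107.0241 97.8703 107.0241 117.0341 107.0241
tree:
7.2409
10.9097 3.6638
15.9846 5.9700 1.4069
22.6663 9.4966 2.5223 0.3118
30.9359 14.6636 4.4521 0.6286 0.0000
40.0897 21.8114 7.6997 1.2671 0.0000 0.0000
48.4606 30.9359 12.9511 2.5544 0.0000 0.0000 0.0000
56.1155 40.0897 20.9259 5.1494 0.0000 0.0000 0.0000 0.0000
63.1157 48.4606 30.9359 10.3805 0.0000 0.0000 0.0000 0.0000 0.0000
69.5172 56.1155 40.0897 20.9259 0.0000 0.0000 0.0000 0.0000 0.0000 0.0000

params: Δt=0.06678 u=1.09353 d=0.91447 q=0.50158 e^(-rΔt)=0.99527
t_9 payoffs: 69.5172 56.1155 40.0897 20.9259 0.0000 0.0000 0.0000 0.0000 0.0000 0.0000
t_8: node(8,0) S=74.8443 payoff=63.1157 vs cont=62.4982 → 63.1157 [stop]  node(8,1) S=89.4994 payoff=48.4606 vs cont=47.8499 → 48.4606 [stop]  node(8,2) S=107.0241 payoff=30.9359 vs cont=30.3333 → 30.9359 [stop]  node(8,3) S=127.9804 payoff=9.9796 vs cont=10.3805 → 10.3805 [wait]  node(8,4) S=153.0400 payoff=0.0000 vs cont=0.0000 → 0.0000 [wait]  node(8,5) S=183.0065 payoff=0.0000 vs cont=0.0000 → 0.0000 [wait]  node(8,6) S=218.8407 payoff=0.0000 vs cont=0.0000 → 0.0000 [wait]  node(8,7) S=261.6916 payoff=0.0000 vs cont=0.0000 → 0.0000 [wait]  node(8,8) S=312.9330 payoff=0.0000 vs cont=0.0000 → 0.0000 [wait]  ⇒ S*(8)=107.0241
t_7: node(7,0) S=81.8445 payoff=56.1155 vs cont=55.5012 → 56.1155 [stop]  node(7,1) S=97.8703 payoff=40.0897 vs cont=39.4829 → 40.0897 [stop]  node(7,2) S=117.0341 payoff=20.9259 vs cont=20.5281 → 20.9259 [stop]  node(7,3) S=139.9504 payoff=0.0000 vs cont=5.1494 → 5.1494 [wait]  node(7,4) S=167.3539 payoff=0.0000 vs cont=0.0000 → 0.0000 [wait]  node(7,5) S=200.1232 payoff=0.0000 vs cont=0.0000 → 0.0000 [wait]  node(7,6) S=239.3090 payoff=0.0000 vs cont=0.0000 → 0.0000 [wait]  node(7,7) S=286.1677 payoff=0.0000 vs cont=0.0000 → 0.0000 [wait]  ⇒ S*(7)=117.0341
t_6: node(6,0) S=89.4994 payoff=48.4606 vs cont=47.8499 → 48.4606 [stop]  node(6,1) S=107.0241 payoff=30.9359 vs cont=30.3333 → 30.9359 [stop]  node(6,2) S=127.9804 payoff=9.9796 vs cont=12.9511 → 12.9511 [wait]  node(6,3) S=153.0400 payoff=0.0000 vs cont=2.5544 → 2.5544 [wait]  node(6,4) S=183.0065 payoff=0.0000 vs cont=0.0000 → 0.0000 [wait]  node(6,5) S=218.8407 payoff=0.0000 vs cont=0.0000 → 0.0000 [wait]  node(6,6) S=261.6916 payoff=0.0000 vs cont=0.0000 → 0.0000 [wait]  ⇒ S*(6)=107.0241
t_5: node(5,0) S=97.8703 payoff=40.0897 vs cont=39.4829 → 40.0897 [stop]  node(5,1) S=117.0341 payoff=20.9259 vs cont=21.8114 → 21.8114 [wait]  node(5,2) S=139.9504 payoff=0.0000 vs cont=7.6997 → 7.6997 [wait]  node(5,3) S=167.3539 payoff=0.0000 vs cont=1.2671 → 1.2671 [wait]  node(5,4) S=200.1232 payoff=0.0000 vs cont=0.0000 → 0.0000 [wait]  node(5,5) S=239.3090 payoff=0.0000 vs cont=0.0000 → 0.0000 [wait]  ⇒ S*(5)=97.8703
t_4: node(4,0) S=107.0241 payoff=30.9359 vs cont=30.7754 → 30.9359 [stop]  node(4,1) S=127.9804 payoff=9.9796 vs cont=14.6636 → 14.6636 [wait]  node(4,2) S=153.0400 payoff=0.0000 vs cont=4.4521 → 4.4521 [wait]  node(4,3) S=183.0065 payoff=0.0000 vs cont=0.6286 → 0.6286 [wait]  node(4,4) S=218.8407 payoff=0.0000 vs cont=0.0000 → 0.0000 [wait]  ⇒ S*(4)=107.0241
t_3: node(3,0) S=117.0341 payoff=20.9259 vs cont=22.6663 → 22.6663 [wait]  node(3,1) S=139.9504 payoff=0.0000 vs cont=9.4966 → 9.4966 [wait]  node(3,2) S=167.3539 payoff=0.0000 vs cont=2.5223 → 2.5223 [wait]  node(3,3) S=200.1232 payoff=0.0000 vs cont=0.3118 → 0.3118 [wait]  ⇒ S*(3)=-
t_2: node(2,0) S=127.9804 payoff=9.9796 vs cont=15.9846 → 15.9846 [wait]  node(2,1) S=153.0400 payoff=0.0000 vs cont=5.9700 → 5.9700 [wait]  node(2,2) S=183.0065 payoff=0.0000 vs cont=1.4069 → 1.4069 [wait]  ⇒ S*(2)=-
t_1: node(1,0) S=139.9504 payoff=0.0000 vs cont=10.9097 → 10.9097 [wait]  node(1,1) S=167.3539 payoff=0.0000 vs cont=3.6638 → 3.6638 [wait]  ⇒ S*(1)=-
t_0: node(0,0) S=153.0400 payoff=0.0000 vs cont=7.2409 → 7.2409 [wait]  ⇒ S*(0)=-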